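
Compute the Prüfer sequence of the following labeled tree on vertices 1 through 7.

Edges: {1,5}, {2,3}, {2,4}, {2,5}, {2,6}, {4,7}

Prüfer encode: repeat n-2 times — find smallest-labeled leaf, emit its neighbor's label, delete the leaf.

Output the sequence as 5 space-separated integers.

Step 1: leaves = {1,3,6,7}. Remove smallest leaf 1, emit neighbor 5.
Step 2: leaves = {3,5,6,7}. Remove smallest leaf 3, emit neighbor 2.
Step 3: leaves = {5,6,7}. Remove smallest leaf 5, emit neighbor 2.
Step 4: leaves = {6,7}. Remove smallest leaf 6, emit neighbor 2.
Step 5: leaves = {2,7}. Remove smallest leaf 2, emit neighbor 4.
Done: 2 vertices remain (4, 7). Sequence = [5 2 2 2 4]

Answer: 5 2 2 2 4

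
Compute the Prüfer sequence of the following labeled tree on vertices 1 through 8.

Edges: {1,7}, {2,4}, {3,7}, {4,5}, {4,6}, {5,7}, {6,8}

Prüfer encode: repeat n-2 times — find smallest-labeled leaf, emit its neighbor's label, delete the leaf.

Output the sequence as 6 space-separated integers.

Answer: 7 4 7 5 4 6

Derivation:
Step 1: leaves = {1,2,3,8}. Remove smallest leaf 1, emit neighbor 7.
Step 2: leaves = {2,3,8}. Remove smallest leaf 2, emit neighbor 4.
Step 3: leaves = {3,8}. Remove smallest leaf 3, emit neighbor 7.
Step 4: leaves = {7,8}. Remove smallest leaf 7, emit neighbor 5.
Step 5: leaves = {5,8}. Remove smallest leaf 5, emit neighbor 4.
Step 6: leaves = {4,8}. Remove smallest leaf 4, emit neighbor 6.
Done: 2 vertices remain (6, 8). Sequence = [7 4 7 5 4 6]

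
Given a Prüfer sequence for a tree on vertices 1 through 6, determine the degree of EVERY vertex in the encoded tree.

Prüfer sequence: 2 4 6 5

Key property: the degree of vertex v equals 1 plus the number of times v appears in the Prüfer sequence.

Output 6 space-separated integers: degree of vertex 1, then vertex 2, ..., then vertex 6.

Answer: 1 2 1 2 2 2

Derivation:
p_1 = 2: count[2] becomes 1
p_2 = 4: count[4] becomes 1
p_3 = 6: count[6] becomes 1
p_4 = 5: count[5] becomes 1
Degrees (1 + count): deg[1]=1+0=1, deg[2]=1+1=2, deg[3]=1+0=1, deg[4]=1+1=2, deg[5]=1+1=2, deg[6]=1+1=2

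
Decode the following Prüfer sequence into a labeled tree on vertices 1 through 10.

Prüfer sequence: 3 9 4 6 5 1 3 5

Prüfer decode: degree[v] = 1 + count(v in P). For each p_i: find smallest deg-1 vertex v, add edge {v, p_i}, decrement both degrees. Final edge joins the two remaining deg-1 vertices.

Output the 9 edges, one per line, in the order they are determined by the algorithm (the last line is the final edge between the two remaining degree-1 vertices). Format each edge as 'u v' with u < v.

Initial degrees: {1:2, 2:1, 3:3, 4:2, 5:3, 6:2, 7:1, 8:1, 9:2, 10:1}
Step 1: smallest deg-1 vertex = 2, p_1 = 3. Add edge {2,3}. Now deg[2]=0, deg[3]=2.
Step 2: smallest deg-1 vertex = 7, p_2 = 9. Add edge {7,9}. Now deg[7]=0, deg[9]=1.
Step 3: smallest deg-1 vertex = 8, p_3 = 4. Add edge {4,8}. Now deg[8]=0, deg[4]=1.
Step 4: smallest deg-1 vertex = 4, p_4 = 6. Add edge {4,6}. Now deg[4]=0, deg[6]=1.
Step 5: smallest deg-1 vertex = 6, p_5 = 5. Add edge {5,6}. Now deg[6]=0, deg[5]=2.
Step 6: smallest deg-1 vertex = 9, p_6 = 1. Add edge {1,9}. Now deg[9]=0, deg[1]=1.
Step 7: smallest deg-1 vertex = 1, p_7 = 3. Add edge {1,3}. Now deg[1]=0, deg[3]=1.
Step 8: smallest deg-1 vertex = 3, p_8 = 5. Add edge {3,5}. Now deg[3]=0, deg[5]=1.
Final: two remaining deg-1 vertices are 5, 10. Add edge {5,10}.

Answer: 2 3
7 9
4 8
4 6
5 6
1 9
1 3
3 5
5 10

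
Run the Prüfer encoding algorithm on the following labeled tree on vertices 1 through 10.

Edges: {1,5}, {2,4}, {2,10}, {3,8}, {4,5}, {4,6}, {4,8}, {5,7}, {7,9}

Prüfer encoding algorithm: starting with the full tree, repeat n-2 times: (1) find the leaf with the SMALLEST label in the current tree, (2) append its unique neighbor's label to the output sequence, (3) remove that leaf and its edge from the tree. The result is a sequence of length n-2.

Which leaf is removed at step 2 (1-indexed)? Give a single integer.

Answer: 3

Derivation:
Step 1: current leaves = {1,3,6,9,10}. Remove leaf 1 (neighbor: 5).
Step 2: current leaves = {3,6,9,10}. Remove leaf 3 (neighbor: 8).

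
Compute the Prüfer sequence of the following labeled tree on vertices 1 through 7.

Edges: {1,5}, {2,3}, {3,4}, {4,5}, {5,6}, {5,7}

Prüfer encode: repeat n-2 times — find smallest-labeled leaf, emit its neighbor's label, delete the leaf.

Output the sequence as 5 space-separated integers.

Step 1: leaves = {1,2,6,7}. Remove smallest leaf 1, emit neighbor 5.
Step 2: leaves = {2,6,7}. Remove smallest leaf 2, emit neighbor 3.
Step 3: leaves = {3,6,7}. Remove smallest leaf 3, emit neighbor 4.
Step 4: leaves = {4,6,7}. Remove smallest leaf 4, emit neighbor 5.
Step 5: leaves = {6,7}. Remove smallest leaf 6, emit neighbor 5.
Done: 2 vertices remain (5, 7). Sequence = [5 3 4 5 5]

Answer: 5 3 4 5 5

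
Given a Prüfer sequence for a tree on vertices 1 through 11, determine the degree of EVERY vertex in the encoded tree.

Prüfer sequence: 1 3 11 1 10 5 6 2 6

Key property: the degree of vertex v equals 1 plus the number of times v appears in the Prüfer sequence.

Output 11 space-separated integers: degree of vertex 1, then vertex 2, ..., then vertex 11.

Answer: 3 2 2 1 2 3 1 1 1 2 2

Derivation:
p_1 = 1: count[1] becomes 1
p_2 = 3: count[3] becomes 1
p_3 = 11: count[11] becomes 1
p_4 = 1: count[1] becomes 2
p_5 = 10: count[10] becomes 1
p_6 = 5: count[5] becomes 1
p_7 = 6: count[6] becomes 1
p_8 = 2: count[2] becomes 1
p_9 = 6: count[6] becomes 2
Degrees (1 + count): deg[1]=1+2=3, deg[2]=1+1=2, deg[3]=1+1=2, deg[4]=1+0=1, deg[5]=1+1=2, deg[6]=1+2=3, deg[7]=1+0=1, deg[8]=1+0=1, deg[9]=1+0=1, deg[10]=1+1=2, deg[11]=1+1=2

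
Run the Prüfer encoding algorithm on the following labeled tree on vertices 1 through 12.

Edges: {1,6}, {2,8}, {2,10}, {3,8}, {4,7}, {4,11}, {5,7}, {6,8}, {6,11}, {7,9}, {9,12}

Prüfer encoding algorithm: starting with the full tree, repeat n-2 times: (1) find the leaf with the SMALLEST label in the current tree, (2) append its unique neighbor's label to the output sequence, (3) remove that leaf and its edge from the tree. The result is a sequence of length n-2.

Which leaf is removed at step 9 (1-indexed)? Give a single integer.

Answer: 4

Derivation:
Step 1: current leaves = {1,3,5,10,12}. Remove leaf 1 (neighbor: 6).
Step 2: current leaves = {3,5,10,12}. Remove leaf 3 (neighbor: 8).
Step 3: current leaves = {5,10,12}. Remove leaf 5 (neighbor: 7).
Step 4: current leaves = {10,12}. Remove leaf 10 (neighbor: 2).
Step 5: current leaves = {2,12}. Remove leaf 2 (neighbor: 8).
Step 6: current leaves = {8,12}. Remove leaf 8 (neighbor: 6).
Step 7: current leaves = {6,12}. Remove leaf 6 (neighbor: 11).
Step 8: current leaves = {11,12}. Remove leaf 11 (neighbor: 4).
Step 9: current leaves = {4,12}. Remove leaf 4 (neighbor: 7).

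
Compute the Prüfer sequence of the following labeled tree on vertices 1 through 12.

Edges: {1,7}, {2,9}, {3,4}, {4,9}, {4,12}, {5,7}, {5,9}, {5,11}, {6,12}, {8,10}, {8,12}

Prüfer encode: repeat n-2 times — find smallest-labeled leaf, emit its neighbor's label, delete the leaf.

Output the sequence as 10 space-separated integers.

Answer: 7 9 4 12 5 8 12 5 9 4

Derivation:
Step 1: leaves = {1,2,3,6,10,11}. Remove smallest leaf 1, emit neighbor 7.
Step 2: leaves = {2,3,6,7,10,11}. Remove smallest leaf 2, emit neighbor 9.
Step 3: leaves = {3,6,7,10,11}. Remove smallest leaf 3, emit neighbor 4.
Step 4: leaves = {6,7,10,11}. Remove smallest leaf 6, emit neighbor 12.
Step 5: leaves = {7,10,11}. Remove smallest leaf 7, emit neighbor 5.
Step 6: leaves = {10,11}. Remove smallest leaf 10, emit neighbor 8.
Step 7: leaves = {8,11}. Remove smallest leaf 8, emit neighbor 12.
Step 8: leaves = {11,12}. Remove smallest leaf 11, emit neighbor 5.
Step 9: leaves = {5,12}. Remove smallest leaf 5, emit neighbor 9.
Step 10: leaves = {9,12}. Remove smallest leaf 9, emit neighbor 4.
Done: 2 vertices remain (4, 12). Sequence = [7 9 4 12 5 8 12 5 9 4]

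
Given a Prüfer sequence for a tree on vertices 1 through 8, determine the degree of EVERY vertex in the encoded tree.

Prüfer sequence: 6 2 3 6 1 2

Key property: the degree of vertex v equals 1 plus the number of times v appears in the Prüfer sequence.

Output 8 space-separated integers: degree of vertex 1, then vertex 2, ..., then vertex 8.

p_1 = 6: count[6] becomes 1
p_2 = 2: count[2] becomes 1
p_3 = 3: count[3] becomes 1
p_4 = 6: count[6] becomes 2
p_5 = 1: count[1] becomes 1
p_6 = 2: count[2] becomes 2
Degrees (1 + count): deg[1]=1+1=2, deg[2]=1+2=3, deg[3]=1+1=2, deg[4]=1+0=1, deg[5]=1+0=1, deg[6]=1+2=3, deg[7]=1+0=1, deg[8]=1+0=1

Answer: 2 3 2 1 1 3 1 1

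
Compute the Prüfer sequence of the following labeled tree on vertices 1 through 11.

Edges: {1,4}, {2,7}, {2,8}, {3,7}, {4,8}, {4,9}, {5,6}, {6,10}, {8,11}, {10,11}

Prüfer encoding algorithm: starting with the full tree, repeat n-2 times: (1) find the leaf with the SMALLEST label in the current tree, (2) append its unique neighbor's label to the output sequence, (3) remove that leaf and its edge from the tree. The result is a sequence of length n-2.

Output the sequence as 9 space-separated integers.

Step 1: leaves = {1,3,5,9}. Remove smallest leaf 1, emit neighbor 4.
Step 2: leaves = {3,5,9}. Remove smallest leaf 3, emit neighbor 7.
Step 3: leaves = {5,7,9}. Remove smallest leaf 5, emit neighbor 6.
Step 4: leaves = {6,7,9}. Remove smallest leaf 6, emit neighbor 10.
Step 5: leaves = {7,9,10}. Remove smallest leaf 7, emit neighbor 2.
Step 6: leaves = {2,9,10}. Remove smallest leaf 2, emit neighbor 8.
Step 7: leaves = {9,10}. Remove smallest leaf 9, emit neighbor 4.
Step 8: leaves = {4,10}. Remove smallest leaf 4, emit neighbor 8.
Step 9: leaves = {8,10}. Remove smallest leaf 8, emit neighbor 11.
Done: 2 vertices remain (10, 11). Sequence = [4 7 6 10 2 8 4 8 11]

Answer: 4 7 6 10 2 8 4 8 11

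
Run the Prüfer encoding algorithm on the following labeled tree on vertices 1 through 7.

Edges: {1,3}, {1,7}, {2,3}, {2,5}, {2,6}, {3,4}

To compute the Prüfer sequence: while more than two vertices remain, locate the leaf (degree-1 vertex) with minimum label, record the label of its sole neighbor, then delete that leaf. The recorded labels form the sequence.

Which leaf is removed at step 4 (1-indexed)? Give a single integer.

Answer: 2

Derivation:
Step 1: current leaves = {4,5,6,7}. Remove leaf 4 (neighbor: 3).
Step 2: current leaves = {5,6,7}. Remove leaf 5 (neighbor: 2).
Step 3: current leaves = {6,7}. Remove leaf 6 (neighbor: 2).
Step 4: current leaves = {2,7}. Remove leaf 2 (neighbor: 3).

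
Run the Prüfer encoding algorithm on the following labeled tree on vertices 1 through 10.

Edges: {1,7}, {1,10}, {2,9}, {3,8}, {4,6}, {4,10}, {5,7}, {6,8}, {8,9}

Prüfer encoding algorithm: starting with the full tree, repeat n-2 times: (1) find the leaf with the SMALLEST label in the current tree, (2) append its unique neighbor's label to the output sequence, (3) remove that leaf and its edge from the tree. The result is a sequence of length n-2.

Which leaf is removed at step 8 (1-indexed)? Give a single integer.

Step 1: current leaves = {2,3,5}. Remove leaf 2 (neighbor: 9).
Step 2: current leaves = {3,5,9}. Remove leaf 3 (neighbor: 8).
Step 3: current leaves = {5,9}. Remove leaf 5 (neighbor: 7).
Step 4: current leaves = {7,9}. Remove leaf 7 (neighbor: 1).
Step 5: current leaves = {1,9}. Remove leaf 1 (neighbor: 10).
Step 6: current leaves = {9,10}. Remove leaf 9 (neighbor: 8).
Step 7: current leaves = {8,10}. Remove leaf 8 (neighbor: 6).
Step 8: current leaves = {6,10}. Remove leaf 6 (neighbor: 4).

Answer: 6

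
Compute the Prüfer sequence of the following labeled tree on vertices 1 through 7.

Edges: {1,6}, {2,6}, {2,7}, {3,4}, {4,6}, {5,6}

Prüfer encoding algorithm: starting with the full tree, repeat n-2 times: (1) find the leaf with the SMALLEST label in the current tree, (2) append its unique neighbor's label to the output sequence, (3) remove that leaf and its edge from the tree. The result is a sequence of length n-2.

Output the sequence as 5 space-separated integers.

Answer: 6 4 6 6 2

Derivation:
Step 1: leaves = {1,3,5,7}. Remove smallest leaf 1, emit neighbor 6.
Step 2: leaves = {3,5,7}. Remove smallest leaf 3, emit neighbor 4.
Step 3: leaves = {4,5,7}. Remove smallest leaf 4, emit neighbor 6.
Step 4: leaves = {5,7}. Remove smallest leaf 5, emit neighbor 6.
Step 5: leaves = {6,7}. Remove smallest leaf 6, emit neighbor 2.
Done: 2 vertices remain (2, 7). Sequence = [6 4 6 6 2]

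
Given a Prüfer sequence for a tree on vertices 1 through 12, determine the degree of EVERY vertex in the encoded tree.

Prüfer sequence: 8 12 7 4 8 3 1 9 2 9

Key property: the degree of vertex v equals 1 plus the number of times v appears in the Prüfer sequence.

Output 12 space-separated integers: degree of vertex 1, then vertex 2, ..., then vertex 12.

p_1 = 8: count[8] becomes 1
p_2 = 12: count[12] becomes 1
p_3 = 7: count[7] becomes 1
p_4 = 4: count[4] becomes 1
p_5 = 8: count[8] becomes 2
p_6 = 3: count[3] becomes 1
p_7 = 1: count[1] becomes 1
p_8 = 9: count[9] becomes 1
p_9 = 2: count[2] becomes 1
p_10 = 9: count[9] becomes 2
Degrees (1 + count): deg[1]=1+1=2, deg[2]=1+1=2, deg[3]=1+1=2, deg[4]=1+1=2, deg[5]=1+0=1, deg[6]=1+0=1, deg[7]=1+1=2, deg[8]=1+2=3, deg[9]=1+2=3, deg[10]=1+0=1, deg[11]=1+0=1, deg[12]=1+1=2

Answer: 2 2 2 2 1 1 2 3 3 1 1 2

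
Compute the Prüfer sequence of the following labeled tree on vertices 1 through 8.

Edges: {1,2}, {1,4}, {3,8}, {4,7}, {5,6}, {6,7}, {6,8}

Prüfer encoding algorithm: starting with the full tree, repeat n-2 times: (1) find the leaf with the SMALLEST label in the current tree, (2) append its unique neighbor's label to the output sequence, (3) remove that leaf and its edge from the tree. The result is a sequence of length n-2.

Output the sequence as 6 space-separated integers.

Step 1: leaves = {2,3,5}. Remove smallest leaf 2, emit neighbor 1.
Step 2: leaves = {1,3,5}. Remove smallest leaf 1, emit neighbor 4.
Step 3: leaves = {3,4,5}. Remove smallest leaf 3, emit neighbor 8.
Step 4: leaves = {4,5,8}. Remove smallest leaf 4, emit neighbor 7.
Step 5: leaves = {5,7,8}. Remove smallest leaf 5, emit neighbor 6.
Step 6: leaves = {7,8}. Remove smallest leaf 7, emit neighbor 6.
Done: 2 vertices remain (6, 8). Sequence = [1 4 8 7 6 6]

Answer: 1 4 8 7 6 6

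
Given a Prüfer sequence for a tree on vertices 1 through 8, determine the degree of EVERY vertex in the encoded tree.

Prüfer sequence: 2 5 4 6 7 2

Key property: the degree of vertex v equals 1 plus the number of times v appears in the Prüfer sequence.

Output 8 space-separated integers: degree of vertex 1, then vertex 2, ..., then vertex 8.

p_1 = 2: count[2] becomes 1
p_2 = 5: count[5] becomes 1
p_3 = 4: count[4] becomes 1
p_4 = 6: count[6] becomes 1
p_5 = 7: count[7] becomes 1
p_6 = 2: count[2] becomes 2
Degrees (1 + count): deg[1]=1+0=1, deg[2]=1+2=3, deg[3]=1+0=1, deg[4]=1+1=2, deg[5]=1+1=2, deg[6]=1+1=2, deg[7]=1+1=2, deg[8]=1+0=1

Answer: 1 3 1 2 2 2 2 1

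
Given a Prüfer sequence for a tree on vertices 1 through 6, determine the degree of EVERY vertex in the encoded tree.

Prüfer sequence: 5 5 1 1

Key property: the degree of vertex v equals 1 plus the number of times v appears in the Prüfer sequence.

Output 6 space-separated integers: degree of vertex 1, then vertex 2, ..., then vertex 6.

p_1 = 5: count[5] becomes 1
p_2 = 5: count[5] becomes 2
p_3 = 1: count[1] becomes 1
p_4 = 1: count[1] becomes 2
Degrees (1 + count): deg[1]=1+2=3, deg[2]=1+0=1, deg[3]=1+0=1, deg[4]=1+0=1, deg[5]=1+2=3, deg[6]=1+0=1

Answer: 3 1 1 1 3 1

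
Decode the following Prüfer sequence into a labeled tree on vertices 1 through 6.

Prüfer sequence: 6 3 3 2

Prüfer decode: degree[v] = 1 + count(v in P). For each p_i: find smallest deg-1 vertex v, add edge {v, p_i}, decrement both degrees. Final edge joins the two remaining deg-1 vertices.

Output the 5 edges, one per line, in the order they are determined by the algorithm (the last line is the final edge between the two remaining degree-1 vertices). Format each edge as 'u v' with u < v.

Answer: 1 6
3 4
3 5
2 3
2 6

Derivation:
Initial degrees: {1:1, 2:2, 3:3, 4:1, 5:1, 6:2}
Step 1: smallest deg-1 vertex = 1, p_1 = 6. Add edge {1,6}. Now deg[1]=0, deg[6]=1.
Step 2: smallest deg-1 vertex = 4, p_2 = 3. Add edge {3,4}. Now deg[4]=0, deg[3]=2.
Step 3: smallest deg-1 vertex = 5, p_3 = 3. Add edge {3,5}. Now deg[5]=0, deg[3]=1.
Step 4: smallest deg-1 vertex = 3, p_4 = 2. Add edge {2,3}. Now deg[3]=0, deg[2]=1.
Final: two remaining deg-1 vertices are 2, 6. Add edge {2,6}.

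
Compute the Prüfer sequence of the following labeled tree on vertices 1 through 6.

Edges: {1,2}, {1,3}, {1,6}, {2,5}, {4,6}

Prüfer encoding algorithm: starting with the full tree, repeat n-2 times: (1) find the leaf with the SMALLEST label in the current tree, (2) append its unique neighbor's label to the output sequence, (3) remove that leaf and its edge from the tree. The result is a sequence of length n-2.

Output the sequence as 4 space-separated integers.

Answer: 1 6 2 1

Derivation:
Step 1: leaves = {3,4,5}. Remove smallest leaf 3, emit neighbor 1.
Step 2: leaves = {4,5}. Remove smallest leaf 4, emit neighbor 6.
Step 3: leaves = {5,6}. Remove smallest leaf 5, emit neighbor 2.
Step 4: leaves = {2,6}. Remove smallest leaf 2, emit neighbor 1.
Done: 2 vertices remain (1, 6). Sequence = [1 6 2 1]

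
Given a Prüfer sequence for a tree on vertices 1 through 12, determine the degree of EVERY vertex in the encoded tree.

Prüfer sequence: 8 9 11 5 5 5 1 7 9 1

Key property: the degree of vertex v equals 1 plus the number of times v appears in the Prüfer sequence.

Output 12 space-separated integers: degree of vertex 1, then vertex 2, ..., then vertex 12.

p_1 = 8: count[8] becomes 1
p_2 = 9: count[9] becomes 1
p_3 = 11: count[11] becomes 1
p_4 = 5: count[5] becomes 1
p_5 = 5: count[5] becomes 2
p_6 = 5: count[5] becomes 3
p_7 = 1: count[1] becomes 1
p_8 = 7: count[7] becomes 1
p_9 = 9: count[9] becomes 2
p_10 = 1: count[1] becomes 2
Degrees (1 + count): deg[1]=1+2=3, deg[2]=1+0=1, deg[3]=1+0=1, deg[4]=1+0=1, deg[5]=1+3=4, deg[6]=1+0=1, deg[7]=1+1=2, deg[8]=1+1=2, deg[9]=1+2=3, deg[10]=1+0=1, deg[11]=1+1=2, deg[12]=1+0=1

Answer: 3 1 1 1 4 1 2 2 3 1 2 1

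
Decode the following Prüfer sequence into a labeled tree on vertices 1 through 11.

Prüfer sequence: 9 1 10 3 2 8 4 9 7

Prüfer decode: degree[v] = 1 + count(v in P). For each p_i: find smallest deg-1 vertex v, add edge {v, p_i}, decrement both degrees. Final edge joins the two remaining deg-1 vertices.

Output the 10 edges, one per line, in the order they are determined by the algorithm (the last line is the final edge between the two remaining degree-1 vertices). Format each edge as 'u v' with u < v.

Initial degrees: {1:2, 2:2, 3:2, 4:2, 5:1, 6:1, 7:2, 8:2, 9:3, 10:2, 11:1}
Step 1: smallest deg-1 vertex = 5, p_1 = 9. Add edge {5,9}. Now deg[5]=0, deg[9]=2.
Step 2: smallest deg-1 vertex = 6, p_2 = 1. Add edge {1,6}. Now deg[6]=0, deg[1]=1.
Step 3: smallest deg-1 vertex = 1, p_3 = 10. Add edge {1,10}. Now deg[1]=0, deg[10]=1.
Step 4: smallest deg-1 vertex = 10, p_4 = 3. Add edge {3,10}. Now deg[10]=0, deg[3]=1.
Step 5: smallest deg-1 vertex = 3, p_5 = 2. Add edge {2,3}. Now deg[3]=0, deg[2]=1.
Step 6: smallest deg-1 vertex = 2, p_6 = 8. Add edge {2,8}. Now deg[2]=0, deg[8]=1.
Step 7: smallest deg-1 vertex = 8, p_7 = 4. Add edge {4,8}. Now deg[8]=0, deg[4]=1.
Step 8: smallest deg-1 vertex = 4, p_8 = 9. Add edge {4,9}. Now deg[4]=0, deg[9]=1.
Step 9: smallest deg-1 vertex = 9, p_9 = 7. Add edge {7,9}. Now deg[9]=0, deg[7]=1.
Final: two remaining deg-1 vertices are 7, 11. Add edge {7,11}.

Answer: 5 9
1 6
1 10
3 10
2 3
2 8
4 8
4 9
7 9
7 11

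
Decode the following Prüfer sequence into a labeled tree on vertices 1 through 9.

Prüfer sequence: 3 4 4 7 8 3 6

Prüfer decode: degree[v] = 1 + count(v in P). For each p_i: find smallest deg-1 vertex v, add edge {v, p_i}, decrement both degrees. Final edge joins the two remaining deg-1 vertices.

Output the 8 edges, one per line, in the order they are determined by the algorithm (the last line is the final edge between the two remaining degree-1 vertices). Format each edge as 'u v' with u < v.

Initial degrees: {1:1, 2:1, 3:3, 4:3, 5:1, 6:2, 7:2, 8:2, 9:1}
Step 1: smallest deg-1 vertex = 1, p_1 = 3. Add edge {1,3}. Now deg[1]=0, deg[3]=2.
Step 2: smallest deg-1 vertex = 2, p_2 = 4. Add edge {2,4}. Now deg[2]=0, deg[4]=2.
Step 3: smallest deg-1 vertex = 5, p_3 = 4. Add edge {4,5}. Now deg[5]=0, deg[4]=1.
Step 4: smallest deg-1 vertex = 4, p_4 = 7. Add edge {4,7}. Now deg[4]=0, deg[7]=1.
Step 5: smallest deg-1 vertex = 7, p_5 = 8. Add edge {7,8}. Now deg[7]=0, deg[8]=1.
Step 6: smallest deg-1 vertex = 8, p_6 = 3. Add edge {3,8}. Now deg[8]=0, deg[3]=1.
Step 7: smallest deg-1 vertex = 3, p_7 = 6. Add edge {3,6}. Now deg[3]=0, deg[6]=1.
Final: two remaining deg-1 vertices are 6, 9. Add edge {6,9}.

Answer: 1 3
2 4
4 5
4 7
7 8
3 8
3 6
6 9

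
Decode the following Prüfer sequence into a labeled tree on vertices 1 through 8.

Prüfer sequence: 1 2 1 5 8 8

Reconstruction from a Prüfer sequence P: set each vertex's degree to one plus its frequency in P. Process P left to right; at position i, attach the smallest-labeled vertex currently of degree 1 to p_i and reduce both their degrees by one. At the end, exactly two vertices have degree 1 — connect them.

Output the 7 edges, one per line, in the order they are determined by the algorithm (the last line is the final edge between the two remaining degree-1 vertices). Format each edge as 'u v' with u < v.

Answer: 1 3
2 4
1 2
1 5
5 8
6 8
7 8

Derivation:
Initial degrees: {1:3, 2:2, 3:1, 4:1, 5:2, 6:1, 7:1, 8:3}
Step 1: smallest deg-1 vertex = 3, p_1 = 1. Add edge {1,3}. Now deg[3]=0, deg[1]=2.
Step 2: smallest deg-1 vertex = 4, p_2 = 2. Add edge {2,4}. Now deg[4]=0, deg[2]=1.
Step 3: smallest deg-1 vertex = 2, p_3 = 1. Add edge {1,2}. Now deg[2]=0, deg[1]=1.
Step 4: smallest deg-1 vertex = 1, p_4 = 5. Add edge {1,5}. Now deg[1]=0, deg[5]=1.
Step 5: smallest deg-1 vertex = 5, p_5 = 8. Add edge {5,8}. Now deg[5]=0, deg[8]=2.
Step 6: smallest deg-1 vertex = 6, p_6 = 8. Add edge {6,8}. Now deg[6]=0, deg[8]=1.
Final: two remaining deg-1 vertices are 7, 8. Add edge {7,8}.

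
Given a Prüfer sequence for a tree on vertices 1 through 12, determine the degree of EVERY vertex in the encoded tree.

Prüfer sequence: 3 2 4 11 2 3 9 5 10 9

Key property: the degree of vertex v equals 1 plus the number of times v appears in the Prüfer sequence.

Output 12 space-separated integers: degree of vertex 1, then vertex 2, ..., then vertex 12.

p_1 = 3: count[3] becomes 1
p_2 = 2: count[2] becomes 1
p_3 = 4: count[4] becomes 1
p_4 = 11: count[11] becomes 1
p_5 = 2: count[2] becomes 2
p_6 = 3: count[3] becomes 2
p_7 = 9: count[9] becomes 1
p_8 = 5: count[5] becomes 1
p_9 = 10: count[10] becomes 1
p_10 = 9: count[9] becomes 2
Degrees (1 + count): deg[1]=1+0=1, deg[2]=1+2=3, deg[3]=1+2=3, deg[4]=1+1=2, deg[5]=1+1=2, deg[6]=1+0=1, deg[7]=1+0=1, deg[8]=1+0=1, deg[9]=1+2=3, deg[10]=1+1=2, deg[11]=1+1=2, deg[12]=1+0=1

Answer: 1 3 3 2 2 1 1 1 3 2 2 1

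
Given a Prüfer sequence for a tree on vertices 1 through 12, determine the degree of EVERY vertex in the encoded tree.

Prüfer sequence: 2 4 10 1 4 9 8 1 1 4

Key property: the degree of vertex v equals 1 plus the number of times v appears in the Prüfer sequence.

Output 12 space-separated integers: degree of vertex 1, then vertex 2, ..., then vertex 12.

Answer: 4 2 1 4 1 1 1 2 2 2 1 1

Derivation:
p_1 = 2: count[2] becomes 1
p_2 = 4: count[4] becomes 1
p_3 = 10: count[10] becomes 1
p_4 = 1: count[1] becomes 1
p_5 = 4: count[4] becomes 2
p_6 = 9: count[9] becomes 1
p_7 = 8: count[8] becomes 1
p_8 = 1: count[1] becomes 2
p_9 = 1: count[1] becomes 3
p_10 = 4: count[4] becomes 3
Degrees (1 + count): deg[1]=1+3=4, deg[2]=1+1=2, deg[3]=1+0=1, deg[4]=1+3=4, deg[5]=1+0=1, deg[6]=1+0=1, deg[7]=1+0=1, deg[8]=1+1=2, deg[9]=1+1=2, deg[10]=1+1=2, deg[11]=1+0=1, deg[12]=1+0=1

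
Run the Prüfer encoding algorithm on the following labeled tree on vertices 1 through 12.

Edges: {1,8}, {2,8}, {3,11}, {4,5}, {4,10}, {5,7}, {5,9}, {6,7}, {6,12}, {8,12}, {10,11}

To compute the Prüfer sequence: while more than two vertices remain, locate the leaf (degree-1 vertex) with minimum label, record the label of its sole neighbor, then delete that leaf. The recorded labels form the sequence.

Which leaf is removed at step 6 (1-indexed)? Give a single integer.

Answer: 11

Derivation:
Step 1: current leaves = {1,2,3,9}. Remove leaf 1 (neighbor: 8).
Step 2: current leaves = {2,3,9}. Remove leaf 2 (neighbor: 8).
Step 3: current leaves = {3,8,9}. Remove leaf 3 (neighbor: 11).
Step 4: current leaves = {8,9,11}. Remove leaf 8 (neighbor: 12).
Step 5: current leaves = {9,11,12}. Remove leaf 9 (neighbor: 5).
Step 6: current leaves = {11,12}. Remove leaf 11 (neighbor: 10).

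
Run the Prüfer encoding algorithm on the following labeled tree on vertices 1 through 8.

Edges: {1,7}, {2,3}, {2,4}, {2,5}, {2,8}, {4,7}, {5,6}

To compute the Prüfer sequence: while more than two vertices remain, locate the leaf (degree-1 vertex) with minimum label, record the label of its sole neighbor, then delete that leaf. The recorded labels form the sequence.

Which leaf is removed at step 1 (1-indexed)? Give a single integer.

Step 1: current leaves = {1,3,6,8}. Remove leaf 1 (neighbor: 7).

Answer: 1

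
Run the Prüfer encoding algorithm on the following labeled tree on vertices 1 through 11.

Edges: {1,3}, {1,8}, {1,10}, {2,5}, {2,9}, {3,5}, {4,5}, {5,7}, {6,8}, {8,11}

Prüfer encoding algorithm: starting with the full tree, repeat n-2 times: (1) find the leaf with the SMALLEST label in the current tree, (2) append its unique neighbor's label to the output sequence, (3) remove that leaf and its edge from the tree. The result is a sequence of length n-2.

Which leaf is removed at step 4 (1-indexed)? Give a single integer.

Step 1: current leaves = {4,6,7,9,10,11}. Remove leaf 4 (neighbor: 5).
Step 2: current leaves = {6,7,9,10,11}. Remove leaf 6 (neighbor: 8).
Step 3: current leaves = {7,9,10,11}. Remove leaf 7 (neighbor: 5).
Step 4: current leaves = {9,10,11}. Remove leaf 9 (neighbor: 2).

Answer: 9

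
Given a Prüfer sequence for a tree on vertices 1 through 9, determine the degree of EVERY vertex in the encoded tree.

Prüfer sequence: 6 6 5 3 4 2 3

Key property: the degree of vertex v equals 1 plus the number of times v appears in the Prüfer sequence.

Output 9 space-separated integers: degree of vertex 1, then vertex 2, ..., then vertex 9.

p_1 = 6: count[6] becomes 1
p_2 = 6: count[6] becomes 2
p_3 = 5: count[5] becomes 1
p_4 = 3: count[3] becomes 1
p_5 = 4: count[4] becomes 1
p_6 = 2: count[2] becomes 1
p_7 = 3: count[3] becomes 2
Degrees (1 + count): deg[1]=1+0=1, deg[2]=1+1=2, deg[3]=1+2=3, deg[4]=1+1=2, deg[5]=1+1=2, deg[6]=1+2=3, deg[7]=1+0=1, deg[8]=1+0=1, deg[9]=1+0=1

Answer: 1 2 3 2 2 3 1 1 1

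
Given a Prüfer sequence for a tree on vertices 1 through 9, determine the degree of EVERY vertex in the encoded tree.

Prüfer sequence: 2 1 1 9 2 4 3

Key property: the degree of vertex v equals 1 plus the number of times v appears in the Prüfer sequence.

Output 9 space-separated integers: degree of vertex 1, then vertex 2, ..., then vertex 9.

p_1 = 2: count[2] becomes 1
p_2 = 1: count[1] becomes 1
p_3 = 1: count[1] becomes 2
p_4 = 9: count[9] becomes 1
p_5 = 2: count[2] becomes 2
p_6 = 4: count[4] becomes 1
p_7 = 3: count[3] becomes 1
Degrees (1 + count): deg[1]=1+2=3, deg[2]=1+2=3, deg[3]=1+1=2, deg[4]=1+1=2, deg[5]=1+0=1, deg[6]=1+0=1, deg[7]=1+0=1, deg[8]=1+0=1, deg[9]=1+1=2

Answer: 3 3 2 2 1 1 1 1 2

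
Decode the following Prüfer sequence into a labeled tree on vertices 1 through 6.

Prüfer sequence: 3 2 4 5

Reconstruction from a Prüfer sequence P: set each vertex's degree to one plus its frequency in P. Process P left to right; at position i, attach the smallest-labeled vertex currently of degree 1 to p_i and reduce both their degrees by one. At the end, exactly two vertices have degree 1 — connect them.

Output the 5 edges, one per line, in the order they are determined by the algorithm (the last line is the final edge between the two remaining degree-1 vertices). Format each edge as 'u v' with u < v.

Answer: 1 3
2 3
2 4
4 5
5 6

Derivation:
Initial degrees: {1:1, 2:2, 3:2, 4:2, 5:2, 6:1}
Step 1: smallest deg-1 vertex = 1, p_1 = 3. Add edge {1,3}. Now deg[1]=0, deg[3]=1.
Step 2: smallest deg-1 vertex = 3, p_2 = 2. Add edge {2,3}. Now deg[3]=0, deg[2]=1.
Step 3: smallest deg-1 vertex = 2, p_3 = 4. Add edge {2,4}. Now deg[2]=0, deg[4]=1.
Step 4: smallest deg-1 vertex = 4, p_4 = 5. Add edge {4,5}. Now deg[4]=0, deg[5]=1.
Final: two remaining deg-1 vertices are 5, 6. Add edge {5,6}.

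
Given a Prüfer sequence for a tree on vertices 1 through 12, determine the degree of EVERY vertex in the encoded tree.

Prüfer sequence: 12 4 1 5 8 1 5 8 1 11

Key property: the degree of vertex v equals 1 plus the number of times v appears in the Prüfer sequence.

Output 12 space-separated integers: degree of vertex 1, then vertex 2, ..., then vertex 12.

p_1 = 12: count[12] becomes 1
p_2 = 4: count[4] becomes 1
p_3 = 1: count[1] becomes 1
p_4 = 5: count[5] becomes 1
p_5 = 8: count[8] becomes 1
p_6 = 1: count[1] becomes 2
p_7 = 5: count[5] becomes 2
p_8 = 8: count[8] becomes 2
p_9 = 1: count[1] becomes 3
p_10 = 11: count[11] becomes 1
Degrees (1 + count): deg[1]=1+3=4, deg[2]=1+0=1, deg[3]=1+0=1, deg[4]=1+1=2, deg[5]=1+2=3, deg[6]=1+0=1, deg[7]=1+0=1, deg[8]=1+2=3, deg[9]=1+0=1, deg[10]=1+0=1, deg[11]=1+1=2, deg[12]=1+1=2

Answer: 4 1 1 2 3 1 1 3 1 1 2 2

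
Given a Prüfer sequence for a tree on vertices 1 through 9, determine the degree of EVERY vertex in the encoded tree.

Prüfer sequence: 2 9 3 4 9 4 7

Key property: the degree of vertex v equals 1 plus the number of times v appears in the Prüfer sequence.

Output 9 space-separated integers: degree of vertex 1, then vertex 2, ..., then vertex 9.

Answer: 1 2 2 3 1 1 2 1 3

Derivation:
p_1 = 2: count[2] becomes 1
p_2 = 9: count[9] becomes 1
p_3 = 3: count[3] becomes 1
p_4 = 4: count[4] becomes 1
p_5 = 9: count[9] becomes 2
p_6 = 4: count[4] becomes 2
p_7 = 7: count[7] becomes 1
Degrees (1 + count): deg[1]=1+0=1, deg[2]=1+1=2, deg[3]=1+1=2, deg[4]=1+2=3, deg[5]=1+0=1, deg[6]=1+0=1, deg[7]=1+1=2, deg[8]=1+0=1, deg[9]=1+2=3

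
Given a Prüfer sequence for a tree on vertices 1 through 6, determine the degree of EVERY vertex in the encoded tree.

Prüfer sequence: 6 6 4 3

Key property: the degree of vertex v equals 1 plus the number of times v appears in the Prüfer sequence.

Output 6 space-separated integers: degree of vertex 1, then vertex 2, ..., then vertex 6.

p_1 = 6: count[6] becomes 1
p_2 = 6: count[6] becomes 2
p_3 = 4: count[4] becomes 1
p_4 = 3: count[3] becomes 1
Degrees (1 + count): deg[1]=1+0=1, deg[2]=1+0=1, deg[3]=1+1=2, deg[4]=1+1=2, deg[5]=1+0=1, deg[6]=1+2=3

Answer: 1 1 2 2 1 3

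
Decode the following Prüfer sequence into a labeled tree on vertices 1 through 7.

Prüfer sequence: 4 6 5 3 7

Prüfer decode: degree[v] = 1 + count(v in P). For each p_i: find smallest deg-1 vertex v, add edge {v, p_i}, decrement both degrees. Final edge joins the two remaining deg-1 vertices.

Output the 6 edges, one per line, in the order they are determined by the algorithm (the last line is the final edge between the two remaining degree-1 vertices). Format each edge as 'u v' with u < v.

Answer: 1 4
2 6
4 5
3 5
3 7
6 7

Derivation:
Initial degrees: {1:1, 2:1, 3:2, 4:2, 5:2, 6:2, 7:2}
Step 1: smallest deg-1 vertex = 1, p_1 = 4. Add edge {1,4}. Now deg[1]=0, deg[4]=1.
Step 2: smallest deg-1 vertex = 2, p_2 = 6. Add edge {2,6}. Now deg[2]=0, deg[6]=1.
Step 3: smallest deg-1 vertex = 4, p_3 = 5. Add edge {4,5}. Now deg[4]=0, deg[5]=1.
Step 4: smallest deg-1 vertex = 5, p_4 = 3. Add edge {3,5}. Now deg[5]=0, deg[3]=1.
Step 5: smallest deg-1 vertex = 3, p_5 = 7. Add edge {3,7}. Now deg[3]=0, deg[7]=1.
Final: two remaining deg-1 vertices are 6, 7. Add edge {6,7}.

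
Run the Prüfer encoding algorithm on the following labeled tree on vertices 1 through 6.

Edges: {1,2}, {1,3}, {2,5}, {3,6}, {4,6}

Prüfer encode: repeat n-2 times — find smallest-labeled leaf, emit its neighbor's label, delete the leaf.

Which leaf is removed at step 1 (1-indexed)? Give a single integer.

Step 1: current leaves = {4,5}. Remove leaf 4 (neighbor: 6).

Answer: 4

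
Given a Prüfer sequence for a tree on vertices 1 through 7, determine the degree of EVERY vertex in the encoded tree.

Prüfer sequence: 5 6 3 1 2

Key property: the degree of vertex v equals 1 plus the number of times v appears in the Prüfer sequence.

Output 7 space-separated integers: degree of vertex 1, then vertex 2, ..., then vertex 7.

p_1 = 5: count[5] becomes 1
p_2 = 6: count[6] becomes 1
p_3 = 3: count[3] becomes 1
p_4 = 1: count[1] becomes 1
p_5 = 2: count[2] becomes 1
Degrees (1 + count): deg[1]=1+1=2, deg[2]=1+1=2, deg[3]=1+1=2, deg[4]=1+0=1, deg[5]=1+1=2, deg[6]=1+1=2, deg[7]=1+0=1

Answer: 2 2 2 1 2 2 1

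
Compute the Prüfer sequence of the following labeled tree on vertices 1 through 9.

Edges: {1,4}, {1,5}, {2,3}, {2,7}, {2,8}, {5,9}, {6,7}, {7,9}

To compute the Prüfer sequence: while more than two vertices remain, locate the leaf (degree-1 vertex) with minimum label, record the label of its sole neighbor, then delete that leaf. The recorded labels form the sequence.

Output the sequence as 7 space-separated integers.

Answer: 2 1 5 9 7 2 7

Derivation:
Step 1: leaves = {3,4,6,8}. Remove smallest leaf 3, emit neighbor 2.
Step 2: leaves = {4,6,8}. Remove smallest leaf 4, emit neighbor 1.
Step 3: leaves = {1,6,8}. Remove smallest leaf 1, emit neighbor 5.
Step 4: leaves = {5,6,8}. Remove smallest leaf 5, emit neighbor 9.
Step 5: leaves = {6,8,9}. Remove smallest leaf 6, emit neighbor 7.
Step 6: leaves = {8,9}. Remove smallest leaf 8, emit neighbor 2.
Step 7: leaves = {2,9}. Remove smallest leaf 2, emit neighbor 7.
Done: 2 vertices remain (7, 9). Sequence = [2 1 5 9 7 2 7]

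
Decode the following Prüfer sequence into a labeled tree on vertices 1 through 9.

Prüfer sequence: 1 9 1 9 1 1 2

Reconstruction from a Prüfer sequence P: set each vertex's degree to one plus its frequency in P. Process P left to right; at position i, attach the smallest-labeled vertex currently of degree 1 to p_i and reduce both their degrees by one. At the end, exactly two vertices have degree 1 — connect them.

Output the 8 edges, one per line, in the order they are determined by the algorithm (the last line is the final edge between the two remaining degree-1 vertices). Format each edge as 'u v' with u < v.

Initial degrees: {1:5, 2:2, 3:1, 4:1, 5:1, 6:1, 7:1, 8:1, 9:3}
Step 1: smallest deg-1 vertex = 3, p_1 = 1. Add edge {1,3}. Now deg[3]=0, deg[1]=4.
Step 2: smallest deg-1 vertex = 4, p_2 = 9. Add edge {4,9}. Now deg[4]=0, deg[9]=2.
Step 3: smallest deg-1 vertex = 5, p_3 = 1. Add edge {1,5}. Now deg[5]=0, deg[1]=3.
Step 4: smallest deg-1 vertex = 6, p_4 = 9. Add edge {6,9}. Now deg[6]=0, deg[9]=1.
Step 5: smallest deg-1 vertex = 7, p_5 = 1. Add edge {1,7}. Now deg[7]=0, deg[1]=2.
Step 6: smallest deg-1 vertex = 8, p_6 = 1. Add edge {1,8}. Now deg[8]=0, deg[1]=1.
Step 7: smallest deg-1 vertex = 1, p_7 = 2. Add edge {1,2}. Now deg[1]=0, deg[2]=1.
Final: two remaining deg-1 vertices are 2, 9. Add edge {2,9}.

Answer: 1 3
4 9
1 5
6 9
1 7
1 8
1 2
2 9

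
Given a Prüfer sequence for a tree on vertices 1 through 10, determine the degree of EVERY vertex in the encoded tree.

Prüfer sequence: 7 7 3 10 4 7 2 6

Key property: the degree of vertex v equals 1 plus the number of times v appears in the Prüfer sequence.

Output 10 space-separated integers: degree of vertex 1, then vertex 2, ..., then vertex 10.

Answer: 1 2 2 2 1 2 4 1 1 2

Derivation:
p_1 = 7: count[7] becomes 1
p_2 = 7: count[7] becomes 2
p_3 = 3: count[3] becomes 1
p_4 = 10: count[10] becomes 1
p_5 = 4: count[4] becomes 1
p_6 = 7: count[7] becomes 3
p_7 = 2: count[2] becomes 1
p_8 = 6: count[6] becomes 1
Degrees (1 + count): deg[1]=1+0=1, deg[2]=1+1=2, deg[3]=1+1=2, deg[4]=1+1=2, deg[5]=1+0=1, deg[6]=1+1=2, deg[7]=1+3=4, deg[8]=1+0=1, deg[9]=1+0=1, deg[10]=1+1=2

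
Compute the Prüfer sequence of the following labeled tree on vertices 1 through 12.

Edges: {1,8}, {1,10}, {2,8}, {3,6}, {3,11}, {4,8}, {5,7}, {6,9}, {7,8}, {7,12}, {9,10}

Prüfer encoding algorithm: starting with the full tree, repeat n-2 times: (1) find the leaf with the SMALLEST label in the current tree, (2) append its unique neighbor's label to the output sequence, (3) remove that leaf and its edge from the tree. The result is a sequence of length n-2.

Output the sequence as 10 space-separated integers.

Step 1: leaves = {2,4,5,11,12}. Remove smallest leaf 2, emit neighbor 8.
Step 2: leaves = {4,5,11,12}. Remove smallest leaf 4, emit neighbor 8.
Step 3: leaves = {5,11,12}. Remove smallest leaf 5, emit neighbor 7.
Step 4: leaves = {11,12}. Remove smallest leaf 11, emit neighbor 3.
Step 5: leaves = {3,12}. Remove smallest leaf 3, emit neighbor 6.
Step 6: leaves = {6,12}. Remove smallest leaf 6, emit neighbor 9.
Step 7: leaves = {9,12}. Remove smallest leaf 9, emit neighbor 10.
Step 8: leaves = {10,12}. Remove smallest leaf 10, emit neighbor 1.
Step 9: leaves = {1,12}. Remove smallest leaf 1, emit neighbor 8.
Step 10: leaves = {8,12}. Remove smallest leaf 8, emit neighbor 7.
Done: 2 vertices remain (7, 12). Sequence = [8 8 7 3 6 9 10 1 8 7]

Answer: 8 8 7 3 6 9 10 1 8 7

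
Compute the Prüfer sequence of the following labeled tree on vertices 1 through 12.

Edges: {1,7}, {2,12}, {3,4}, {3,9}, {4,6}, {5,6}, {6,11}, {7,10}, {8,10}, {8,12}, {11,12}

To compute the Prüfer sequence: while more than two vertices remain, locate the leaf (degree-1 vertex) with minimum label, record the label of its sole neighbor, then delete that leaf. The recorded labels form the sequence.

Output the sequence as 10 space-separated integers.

Answer: 7 12 6 10 3 4 6 11 8 12

Derivation:
Step 1: leaves = {1,2,5,9}. Remove smallest leaf 1, emit neighbor 7.
Step 2: leaves = {2,5,7,9}. Remove smallest leaf 2, emit neighbor 12.
Step 3: leaves = {5,7,9}. Remove smallest leaf 5, emit neighbor 6.
Step 4: leaves = {7,9}. Remove smallest leaf 7, emit neighbor 10.
Step 5: leaves = {9,10}. Remove smallest leaf 9, emit neighbor 3.
Step 6: leaves = {3,10}. Remove smallest leaf 3, emit neighbor 4.
Step 7: leaves = {4,10}. Remove smallest leaf 4, emit neighbor 6.
Step 8: leaves = {6,10}. Remove smallest leaf 6, emit neighbor 11.
Step 9: leaves = {10,11}. Remove smallest leaf 10, emit neighbor 8.
Step 10: leaves = {8,11}. Remove smallest leaf 8, emit neighbor 12.
Done: 2 vertices remain (11, 12). Sequence = [7 12 6 10 3 4 6 11 8 12]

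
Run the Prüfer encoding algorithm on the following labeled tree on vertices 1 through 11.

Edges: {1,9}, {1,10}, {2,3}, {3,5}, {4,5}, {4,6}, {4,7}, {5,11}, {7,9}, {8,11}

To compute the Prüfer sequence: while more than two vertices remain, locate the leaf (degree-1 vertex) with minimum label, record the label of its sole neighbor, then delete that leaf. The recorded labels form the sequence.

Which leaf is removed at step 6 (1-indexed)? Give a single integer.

Answer: 1

Derivation:
Step 1: current leaves = {2,6,8,10}. Remove leaf 2 (neighbor: 3).
Step 2: current leaves = {3,6,8,10}. Remove leaf 3 (neighbor: 5).
Step 3: current leaves = {6,8,10}. Remove leaf 6 (neighbor: 4).
Step 4: current leaves = {8,10}. Remove leaf 8 (neighbor: 11).
Step 5: current leaves = {10,11}. Remove leaf 10 (neighbor: 1).
Step 6: current leaves = {1,11}. Remove leaf 1 (neighbor: 9).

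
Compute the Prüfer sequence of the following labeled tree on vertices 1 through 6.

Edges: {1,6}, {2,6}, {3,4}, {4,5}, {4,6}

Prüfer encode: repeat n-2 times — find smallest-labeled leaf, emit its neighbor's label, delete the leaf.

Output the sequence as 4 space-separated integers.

Step 1: leaves = {1,2,3,5}. Remove smallest leaf 1, emit neighbor 6.
Step 2: leaves = {2,3,5}. Remove smallest leaf 2, emit neighbor 6.
Step 3: leaves = {3,5,6}. Remove smallest leaf 3, emit neighbor 4.
Step 4: leaves = {5,6}. Remove smallest leaf 5, emit neighbor 4.
Done: 2 vertices remain (4, 6). Sequence = [6 6 4 4]

Answer: 6 6 4 4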